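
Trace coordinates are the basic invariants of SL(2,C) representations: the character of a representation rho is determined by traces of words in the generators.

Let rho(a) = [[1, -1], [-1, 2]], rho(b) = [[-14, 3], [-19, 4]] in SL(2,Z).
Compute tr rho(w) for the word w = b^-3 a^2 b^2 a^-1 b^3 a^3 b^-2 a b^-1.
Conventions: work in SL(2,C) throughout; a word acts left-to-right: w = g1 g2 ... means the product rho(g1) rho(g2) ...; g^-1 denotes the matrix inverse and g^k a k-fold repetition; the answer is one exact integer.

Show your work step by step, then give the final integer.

185315178293510

rho(b^-1) = [[4, -3], [19, -14]]
... * rho(b^-1) = [[4, -3], [19, -14]]  ->  [[-41, 30], [-190, 139]]
... * rho(b^-1) = [[4, -3], [19, -14]]  ->  [[406, -297], [1881, -1376]]
... * rho(a) = [[1, -1], [-1, 2]]  ->  [[703, -1000], [3257, -4633]]
... * rho(a) = [[1, -1], [-1, 2]]  ->  [[1703, -2703], [7890, -12523]]
... * rho(b) = [[-14, 3], [-19, 4]]  ->  [[27515, -5703], [127477, -26422]]
... * rho(b) = [[-14, 3], [-19, 4]]  ->  [[-276853, 59733], [-1282660, 276743]]
... * rho(a^-1) = [[2, 1], [1, 1]]  ->  [[-493973, -217120], [-2288577, -1005917]]
... * rho(b) = [[-14, 3], [-19, 4]]  ->  [[11040902, -2350399], [51152501, -10889399]]
... * rho(b) = [[-14, 3], [-19, 4]]  ->  [[-109915047, 23721110], [-509236433, 109899907]]
... * rho(b) = [[-14, 3], [-19, 4]]  ->  [[1088109568, -234860701], [5041211829, -1088109671]]
... * rho(a) = [[1, -1], [-1, 2]]  ->  [[1322970269, -1557830970], [6129321500, -7217431171]]
... * rho(a) = [[1, -1], [-1, 2]]  ->  [[2880801239, -4438632209], [13346752671, -20564183842]]
... * rho(a) = [[1, -1], [-1, 2]]  ->  [[7319433448, -11758065657], [33910936513, -54475120355]]
... * rho(b^-1) = [[4, -3], [19, -14]]  ->  [[-194125513691, 142654618854], [-899383540693, 660918875431]]
... * rho(b^-1) = [[4, -3], [19, -14]]  ->  [[1933935703462, -1414788122883], [8959924470417, -6554713633955]]
... * rho(a) = [[1, -1], [-1, 2]]  ->  [[3348723826345, -4763511949228], [15514638104372, -22069351738327]]
... * rho(b^-1) = [[4, -3], [19, -14]]  ->  [[-77111831729952, 56642995810157], [-357259130610725, 262427010023462]]
tr = -77111831729952 + 262427010023462 = 185315178293510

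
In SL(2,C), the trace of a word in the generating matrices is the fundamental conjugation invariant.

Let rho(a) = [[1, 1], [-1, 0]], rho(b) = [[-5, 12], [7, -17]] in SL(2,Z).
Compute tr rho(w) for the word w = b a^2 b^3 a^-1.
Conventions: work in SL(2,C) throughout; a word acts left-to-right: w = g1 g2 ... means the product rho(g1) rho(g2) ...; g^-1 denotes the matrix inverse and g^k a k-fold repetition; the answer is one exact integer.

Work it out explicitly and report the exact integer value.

-68806

rho(b) = [[-5, 12], [7, -17]]
... * rho(a) = [[1, 1], [-1, 0]]  ->  [[-17, -5], [24, 7]]
... * rho(a) = [[1, 1], [-1, 0]]  ->  [[-12, -17], [17, 24]]
... * rho(b) = [[-5, 12], [7, -17]]  ->  [[-59, 145], [83, -204]]
... * rho(b) = [[-5, 12], [7, -17]]  ->  [[1310, -3173], [-1843, 4464]]
... * rho(b) = [[-5, 12], [7, -17]]  ->  [[-28761, 69661], [40463, -98004]]
... * rho(a^-1) = [[0, -1], [1, 1]]  ->  [[69661, 98422], [-98004, -138467]]
tr = 69661 + -138467 = -68806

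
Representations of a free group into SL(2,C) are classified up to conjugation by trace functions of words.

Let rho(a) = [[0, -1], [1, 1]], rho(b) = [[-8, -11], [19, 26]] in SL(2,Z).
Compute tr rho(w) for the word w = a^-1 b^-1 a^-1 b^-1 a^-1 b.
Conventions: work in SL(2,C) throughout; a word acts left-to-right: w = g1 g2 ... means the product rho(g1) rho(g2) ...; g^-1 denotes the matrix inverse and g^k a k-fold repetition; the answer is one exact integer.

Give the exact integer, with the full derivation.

rho(a^-1) = [[1, 1], [-1, 0]]
... * rho(b^-1) = [[26, 11], [-19, -8]]  ->  [[7, 3], [-26, -11]]
... * rho(a^-1) = [[1, 1], [-1, 0]]  ->  [[4, 7], [-15, -26]]
... * rho(b^-1) = [[26, 11], [-19, -8]]  ->  [[-29, -12], [104, 43]]
... * rho(a^-1) = [[1, 1], [-1, 0]]  ->  [[-17, -29], [61, 104]]
... * rho(b) = [[-8, -11], [19, 26]]  ->  [[-415, -567], [1488, 2033]]
tr = -415 + 2033 = 1618

1618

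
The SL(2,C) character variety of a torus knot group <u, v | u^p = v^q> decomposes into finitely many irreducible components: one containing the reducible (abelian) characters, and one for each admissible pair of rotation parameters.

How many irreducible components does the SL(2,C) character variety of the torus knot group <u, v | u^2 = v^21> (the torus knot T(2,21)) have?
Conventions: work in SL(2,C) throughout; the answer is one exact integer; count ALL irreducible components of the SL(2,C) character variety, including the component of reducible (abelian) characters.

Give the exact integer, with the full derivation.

11

For T(2,21): irreducibility forces the central element u^2 = v^21 to one of +I, -I.
On an irreducible component, tr(u) is locked at 2*cos(pi*alpha/2) for some alpha in 1..1, and tr(v) at 2*cos(pi*beta/21) for some beta in 1..20.
Consistency of u^2 = (-1)^alpha I with v^21 = (-1)^beta I forces alpha = beta (mod 2).
Enumerate parity-matched pairs: 1*10 odd-odd plus 0*10 even-even gives 10.
Total: 10 irreducible-character components + 1 reducible (abelian) component = 11.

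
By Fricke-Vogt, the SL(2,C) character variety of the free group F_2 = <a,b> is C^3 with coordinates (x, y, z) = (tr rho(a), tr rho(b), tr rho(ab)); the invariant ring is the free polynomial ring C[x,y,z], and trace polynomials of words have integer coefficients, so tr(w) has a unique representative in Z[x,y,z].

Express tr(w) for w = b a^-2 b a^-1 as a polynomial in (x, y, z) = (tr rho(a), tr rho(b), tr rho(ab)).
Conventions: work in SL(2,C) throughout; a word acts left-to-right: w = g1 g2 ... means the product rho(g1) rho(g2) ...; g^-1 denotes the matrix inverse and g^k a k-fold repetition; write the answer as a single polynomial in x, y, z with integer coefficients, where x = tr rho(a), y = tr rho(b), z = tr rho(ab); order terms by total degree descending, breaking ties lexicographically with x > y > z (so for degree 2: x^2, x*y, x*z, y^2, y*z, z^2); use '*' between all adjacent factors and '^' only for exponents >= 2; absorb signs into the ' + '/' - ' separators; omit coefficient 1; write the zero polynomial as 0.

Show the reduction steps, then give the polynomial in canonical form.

and trace(b^2) = trace(b) * trace(b) - trace(1) = y^2 - 2
trace(b^2 a) = trace(b) * trace(a b) - trace(a) = y*z - x
trace(b a^-1 b) = trace(b^2) * trace(a) - trace(b^2 a) = x*y^2 - y*z - x
trace(b a b a) = trace(a b) * trace(a b) - trace(1) = z^2 - 2
trace(b a^-1 b a) = trace(b a b) * trace(a) - trace(b a b a) = x*y*z - x^2 - z^2 + 2
next, trace(a^-1 b a^-1 b) = trace(b a^-1 b) * trace(a) - trace(b a^-1 b a) = x^2*y^2 - 2*x*y*z + z^2 - 2
trace(b a^-2 b a^-1) = trace(a^-1 b a^-1 b) * trace(a) - trace(a^-1 b a^-1 b a) = x^3*y^2 - 2*x^2*y*z - x*y^2 + x*z^2 + y*z - x

x^3*y^2 - 2*x^2*y*z - x*y^2 + x*z^2 + y*z - x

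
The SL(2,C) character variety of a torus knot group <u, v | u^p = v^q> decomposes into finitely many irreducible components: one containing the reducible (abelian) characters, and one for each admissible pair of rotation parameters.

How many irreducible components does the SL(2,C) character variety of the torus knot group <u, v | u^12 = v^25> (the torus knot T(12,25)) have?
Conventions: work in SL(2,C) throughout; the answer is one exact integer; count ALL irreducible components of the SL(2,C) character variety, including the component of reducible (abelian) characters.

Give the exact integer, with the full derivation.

133

Gamma = < u, v | u^12 = v^25 > (torus knot T(12,25)); the central element u^12 = v^25 acts as +I or -I in any irreducible SL(2,C) representation.
This locks tr(u) to 2*cos(pi*alpha/12), alpha in 1..11, and tr(v) to 2*cos(pi*beta/25), beta in 1..24, on each component of irreducible characters.
u^12 = (-1)^alpha I and v^25 = (-1)^beta I must agree, so alpha and beta have equal parity.
count pairs: odd alpha (6 choices) x odd beta (12), plus even alpha (5) x even beta (12): 6*12 + 5*12 = 132.
That is 132 components of irreducible characters, and with the reducible (abelian) component the total is 133.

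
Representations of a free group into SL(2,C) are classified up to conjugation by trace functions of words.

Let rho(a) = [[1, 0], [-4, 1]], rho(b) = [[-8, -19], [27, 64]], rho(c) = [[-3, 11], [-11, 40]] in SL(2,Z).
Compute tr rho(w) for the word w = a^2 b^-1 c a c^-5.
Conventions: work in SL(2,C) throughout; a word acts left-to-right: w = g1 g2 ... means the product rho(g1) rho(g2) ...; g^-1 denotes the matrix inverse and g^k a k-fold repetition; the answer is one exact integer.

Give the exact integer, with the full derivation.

rho(a) = [[1, 0], [-4, 1]]
... * rho(a) = [[1, 0], [-4, 1]]  ->  [[1, 0], [-8, 1]]
... * rho(b^-1) = [[64, 19], [-27, -8]]  ->  [[64, 19], [-539, -160]]
... * rho(c) = [[-3, 11], [-11, 40]]  ->  [[-401, 1464], [3377, -12329]]
... * rho(a) = [[1, 0], [-4, 1]]  ->  [[-6257, 1464], [52693, -12329]]
... * rho(c^-1) = [[40, -11], [11, -3]]  ->  [[-234176, 64435], [1972101, -542636]]
... * rho(c^-1) = [[40, -11], [11, -3]]  ->  [[-8658255, 2382631], [72915044, -20065203]]
... * rho(c^-1) = [[40, -11], [11, -3]]  ->  [[-320121259, 88092912], [2695884527, -741869875]]
... * rho(c^-1) = [[40, -11], [11, -3]]  ->  [[-11835828328, 3257055113], [99674812455, -27429120172]]
... * rho(c^-1) = [[40, -11], [11, -3]]  ->  [[-437605526877, 120422946269], [3685272176308, -1014135576489]]
tr = -437605526877 + -1014135576489 = -1451741103366

-1451741103366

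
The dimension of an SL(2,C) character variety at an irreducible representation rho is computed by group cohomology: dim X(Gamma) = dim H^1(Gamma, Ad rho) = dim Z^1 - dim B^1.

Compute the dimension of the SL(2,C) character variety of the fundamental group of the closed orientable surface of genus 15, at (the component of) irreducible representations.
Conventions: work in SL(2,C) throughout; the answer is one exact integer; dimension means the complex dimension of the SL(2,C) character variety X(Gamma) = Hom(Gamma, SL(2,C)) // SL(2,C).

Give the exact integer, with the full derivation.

Gamma = pi_1(Sigma_15) = < a_1, b_1, ..., a_15, b_15 | prod [a_i, b_i] > has 2g = 30 generators and 1 relator.
Unconstrained cocycle data is one sl_2 vector per generator (90 dimensions), cut by the relator condition d_2(z) = 0.
d_2 is surjective at irreducible rho (its cokernel H^2 is dual to H^0 = 0), so dim Z^1 = 90 - 3 = 87.
dim B^1 = 3 (coboundaries, injective at irreducible rho).
dim H^1 = 87 - 3 = 84 = dim X.

84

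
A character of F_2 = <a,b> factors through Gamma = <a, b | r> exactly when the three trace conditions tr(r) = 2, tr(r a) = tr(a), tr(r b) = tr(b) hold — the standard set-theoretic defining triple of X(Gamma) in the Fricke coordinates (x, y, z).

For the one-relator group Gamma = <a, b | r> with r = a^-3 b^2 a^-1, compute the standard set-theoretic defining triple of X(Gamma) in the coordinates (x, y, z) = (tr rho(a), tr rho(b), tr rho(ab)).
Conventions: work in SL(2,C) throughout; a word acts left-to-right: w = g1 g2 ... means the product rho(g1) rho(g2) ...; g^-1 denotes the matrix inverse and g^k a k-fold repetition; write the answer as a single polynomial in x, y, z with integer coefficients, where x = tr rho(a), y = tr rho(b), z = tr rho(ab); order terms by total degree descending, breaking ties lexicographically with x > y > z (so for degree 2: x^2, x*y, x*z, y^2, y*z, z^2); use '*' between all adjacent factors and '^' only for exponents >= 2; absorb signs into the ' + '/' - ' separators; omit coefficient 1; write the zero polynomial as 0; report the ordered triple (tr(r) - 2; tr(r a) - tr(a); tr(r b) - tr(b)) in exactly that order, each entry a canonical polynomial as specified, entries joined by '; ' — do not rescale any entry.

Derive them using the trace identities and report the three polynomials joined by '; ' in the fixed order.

next, tr(b^2) = tr(b) * tr(b) - tr(1)   [square of b] = y^2 - 2
tr(b^2 a) = tr(b) * tr(a b) - tr(a)   [square of b] = y*z - x
and tr(b^2 a^-1) = tr(b^2) * tr(a) - tr(b^2 a)   [inverse elimination on a] = x*y^2 - y*z - x
tr(a^-1 b^2 a^-1) = tr(b^2 a^-1) * tr(a) - tr(b^2)   [inverse elimination on a] = x^2*y^2 - x*y*z - x^2 - y^2 + 2
and tr(a^-3 b^2) = tr(a^-1 b^2 a^-1) * tr(a) - tr(a^-1 b^2)   [inverse elimination on a] = x^3*y^2 - x^2*y*z - x^3 - 2*x*y^2 + y*z + 3*x
next, tr(a^-3 b^2 a^-1) = tr(a^-3 b^2) * tr(a) - tr(a^-3 b^2 a)   [inverse elimination on a] = x^4*y^2 - x^3*y*z - x^4 - 3*x^2*y^2 + 2*x*y*z + 4*x^2 + y^2 - 2
tr(b^3) = tr(b) * tr(b^2) - tr(b)   [square of b] = y^3 - 3*y
next, tr(b^3 a) = tr(b) * tr(a b^2) - tr(a b)   [square of b] = y^2*z - x*y - z
next, tr(b^2 a^-1 b) = tr(b^3) * tr(a) - tr(b^3 a)   [inverse elimination on a] = x*y^3 - y^2*z - 2*x*y + z
tr(a b a b) = tr(b a) * tr(b a) - tr(1)   [split at a repeated b] = z^2 - 2
and tr(a b a) = tr(a) * tr(b a) - tr(b)   [square of a] = x*z - y
next, tr(b a b^2 a) = tr(b) * tr(a b a b) - tr(a b a)   [square of b] = y*z^2 - x*z - y
and tr(b^2 a^-1 b a) = tr(b a b^2) * tr(a) - tr(b a b^2 a)   [inverse elimination on a] = x*y^2*z - x^2*y - y*z^2 + y
next, tr(b^2 a^-1 b a^-1) = tr(b^2 a^-1 b) * tr(a) - tr(b^2 a^-1 b a)   [inverse elimination on a] = x^2*y^3 - 2*x*y^2*z - x^2*y + y*z^2 + x*z - y
next, tr(b^2 a^-1 b a^-2) = tr(b^2 a^-1 b a^-1) * tr(a) - tr(b^2 a^-1 b)   [inverse elimination on a] = x^3*y^3 - 2*x^2*y^2*z - x^3*y - x*y^3 + x*y*z^2 + x^2*z + y^2*z + x*y - z
tr(a^-3 b^2 a^-1 b) = tr(b^2 a^-1 b a^-2) * tr(a) - tr(b^2 a^-1 b a^-1)   [inverse elimination on a] = x^4*y^3 - 2*x^3*y^2*z - x^4*y - 2*x^2*y^3 + x^2*y*z^2 + x^3*z + 3*x*y^2*z + 2*x^2*y - y*z^2 - 2*x*z + y
assemble the triple (tr(r) - 2; tr(r a) - x; tr(r b) - y)

x^4*y^2 - x^3*y*z - x^4 - 3*x^2*y^2 + 2*x*y*z + 4*x^2 + y^2 - 4; x^3*y^2 - x^2*y*z - x^3 - 2*x*y^2 + y*z + 2*x; x^4*y^3 - 2*x^3*y^2*z - x^4*y - 2*x^2*y^3 + x^2*y*z^2 + x^3*z + 3*x*y^2*z + 2*x^2*y - y*z^2 - 2*x*z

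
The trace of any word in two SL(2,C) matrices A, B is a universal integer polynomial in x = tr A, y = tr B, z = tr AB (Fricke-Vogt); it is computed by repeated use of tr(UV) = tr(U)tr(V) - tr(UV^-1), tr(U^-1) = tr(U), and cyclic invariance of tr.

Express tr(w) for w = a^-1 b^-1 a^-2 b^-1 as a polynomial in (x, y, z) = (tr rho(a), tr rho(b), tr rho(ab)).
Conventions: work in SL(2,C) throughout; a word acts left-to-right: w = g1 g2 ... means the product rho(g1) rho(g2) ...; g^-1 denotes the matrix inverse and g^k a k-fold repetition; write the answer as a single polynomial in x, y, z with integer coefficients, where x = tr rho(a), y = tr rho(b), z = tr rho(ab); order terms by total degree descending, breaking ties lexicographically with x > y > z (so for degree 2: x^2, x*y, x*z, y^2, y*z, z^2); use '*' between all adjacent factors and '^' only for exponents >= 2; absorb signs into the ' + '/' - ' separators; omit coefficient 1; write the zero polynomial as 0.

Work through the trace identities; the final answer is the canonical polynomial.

x*z^2 - y*z - x

tr(b^-1) = tr(b) = y
tr(b^-1 a) = tr(a) tr(b) - tr(a b) = x*y - z
tr(a^-1 b^-1) = tr(b^-1) tr(a) - tr(b^-1 a) = z
tr(a^-1 b^-2) = tr(a^-1 b^-1) tr(b) - tr(a^-1) = y*z - x
tr(b^-2) = tr(b^-1) tr(b) - tr(1) = y^2 - 2
tr(b^-1 a^-2 b^-1) = tr(a^-1 b^-2) tr(a) - tr(a^-1 b^-2 a) = x*y*z - x^2 - y^2 + 2
tr(a b a) = tr(a) tr(b a) - tr(b) = x*z - y
tr(a b a b) = tr(a b) tr(a b) - tr(1) = z^2 - 2
tr(b^-1 a b a) = tr(a b a) tr(b) - tr(a b a b) = x*y*z - y^2 - z^2 + 2
tr(a^-1 b^-1 a b) = tr(b^-1 a b) tr(a) - tr(b^-1 a b a) = -x*y*z + x^2 + y^2 + z^2 - 2
tr(b^-1 a b^-1 a^-1) = tr(a^-1 b^-1 a) tr(b) - tr(a^-1 b^-1 a b) = x*y*z - x^2 - z^2 + 2
tr(b^-1 a b^-1) = tr(b^-1 a) tr(b) - tr(b^-1 a b) = x*y^2 - y*z - x
tr(b^-1 a^-2 b^-1 a) = tr(b^-1 a b^-1 a^-1) tr(a) - tr(b^-1 a b^-1) = x^2*y*z - x^3 - x*y^2 - x*z^2 + y*z + 3*x
tr(a^-1 b^-1 a^-2 b^-1) = tr(b^-1 a^-2 b^-1) tr(a) - tr(b^-1 a^-2 b^-1 a) = x*z^2 - y*z - x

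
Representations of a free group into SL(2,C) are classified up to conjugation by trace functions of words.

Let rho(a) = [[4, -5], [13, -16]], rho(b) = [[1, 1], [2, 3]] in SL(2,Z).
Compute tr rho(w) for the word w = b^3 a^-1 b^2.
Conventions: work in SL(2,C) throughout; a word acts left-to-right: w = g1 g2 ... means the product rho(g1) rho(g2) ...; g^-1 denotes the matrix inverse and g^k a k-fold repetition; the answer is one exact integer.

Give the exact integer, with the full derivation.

-791

rho(b) = [[1, 1], [2, 3]]
... * rho(b) = [[1, 1], [2, 3]]  ->  [[3, 4], [8, 11]]
... * rho(b) = [[1, 1], [2, 3]]  ->  [[11, 15], [30, 41]]
... * rho(a^-1) = [[-16, 5], [-13, 4]]  ->  [[-371, 115], [-1013, 314]]
... * rho(b) = [[1, 1], [2, 3]]  ->  [[-141, -26], [-385, -71]]
... * rho(b) = [[1, 1], [2, 3]]  ->  [[-193, -219], [-527, -598]]
tr = -193 + -598 = -791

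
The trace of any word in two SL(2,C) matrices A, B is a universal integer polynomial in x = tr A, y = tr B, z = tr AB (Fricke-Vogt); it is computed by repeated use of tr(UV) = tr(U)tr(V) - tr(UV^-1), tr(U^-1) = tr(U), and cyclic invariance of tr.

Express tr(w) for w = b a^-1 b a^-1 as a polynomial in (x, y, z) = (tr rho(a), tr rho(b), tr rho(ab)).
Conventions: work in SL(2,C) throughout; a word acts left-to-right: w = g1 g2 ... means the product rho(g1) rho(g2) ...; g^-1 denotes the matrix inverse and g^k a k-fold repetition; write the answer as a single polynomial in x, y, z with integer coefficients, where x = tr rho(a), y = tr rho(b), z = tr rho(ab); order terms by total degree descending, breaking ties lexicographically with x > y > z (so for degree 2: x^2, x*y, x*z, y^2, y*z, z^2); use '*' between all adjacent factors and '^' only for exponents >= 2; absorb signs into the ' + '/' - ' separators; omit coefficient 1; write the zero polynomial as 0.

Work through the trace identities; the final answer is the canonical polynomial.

x^2*y^2 - 2*x*y*z + z^2 - 2

trace(b^2) = trace(b) trace(b) - trace(1) = y^2 - 2
use: trace(b^2 a) = trace(b) trace(a b) - trace(a) = y*z - x
trace(b a^-1 b) = trace(b^2) trace(a) - trace(b^2 a) = x*y^2 - y*z - x
use: trace(b a b a) = trace(a b) trace(a b) - trace(1)   [split at repeated a] = z^2 - 2
trace(b a^-1 b a) = trace(b a b) trace(a) - trace(b a b a) = x*y*z - x^2 - z^2 + 2
trace(b a^-1 b a^-1) = trace(b a^-1 b) trace(a) - trace(b a^-1 b a) = x^2*y^2 - 2*x*y*z + z^2 - 2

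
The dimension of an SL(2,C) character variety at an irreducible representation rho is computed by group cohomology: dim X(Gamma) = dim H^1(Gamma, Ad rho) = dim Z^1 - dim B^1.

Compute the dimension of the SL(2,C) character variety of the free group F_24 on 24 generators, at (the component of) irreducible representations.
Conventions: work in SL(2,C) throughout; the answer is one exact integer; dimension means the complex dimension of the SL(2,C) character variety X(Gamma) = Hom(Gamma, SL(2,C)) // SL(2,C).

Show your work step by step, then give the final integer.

Here Gamma is free of rank 24 — no relator constrains a cocycle.
A cocycle picks one sl_2 vector per generator freely, giving dim Z^1 = 3*24 = 72.
Irreducibility makes the coboundary map sl_2 -> Z^1 injective (trivial centralizer), so dim B^1 = 3.
dim H^1 = 72 - 3 = 69, which is dim X.

69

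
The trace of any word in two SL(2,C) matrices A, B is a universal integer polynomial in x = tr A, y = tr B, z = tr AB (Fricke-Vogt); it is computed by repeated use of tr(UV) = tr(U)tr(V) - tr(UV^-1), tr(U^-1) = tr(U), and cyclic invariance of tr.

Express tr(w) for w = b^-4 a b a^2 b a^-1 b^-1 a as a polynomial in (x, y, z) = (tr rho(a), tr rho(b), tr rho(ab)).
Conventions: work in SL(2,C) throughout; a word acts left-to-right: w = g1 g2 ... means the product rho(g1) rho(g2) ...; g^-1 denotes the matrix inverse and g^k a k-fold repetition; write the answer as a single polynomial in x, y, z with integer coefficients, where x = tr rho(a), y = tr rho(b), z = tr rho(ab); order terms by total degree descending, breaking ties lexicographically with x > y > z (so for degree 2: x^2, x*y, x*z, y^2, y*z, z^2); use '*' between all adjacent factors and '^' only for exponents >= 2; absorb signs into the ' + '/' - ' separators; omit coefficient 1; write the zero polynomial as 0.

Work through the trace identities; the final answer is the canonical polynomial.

tr(a b a) = tr(a) tr(b a) - tr(b) = x*z - y
tr(a^2 b a) = tr(a) tr(a b a) - tr(a b) = x^2*z - x*y - z
tr(a b a^3) = tr(a) tr(a^2 b a) - tr(a^2 b) = x^3*z - x^2*y - 2*x*z + y
tr(b a b a) = tr(b a) tr(b a) - tr(1)   [split at repeated b] = z^2 - 2
tr(b a b) = tr(b) tr(a b) - tr(a) = y*z - x
tr(b a b a^2) = tr(a) tr(b a b a) - tr(b a b) = x*z^2 - y*z - x
tr(a b a^3 b) = tr(a) tr(b a b a^2) - tr(b a b a) = x^2*z^2 - x*y*z - x^2 - z^2 + 2
tr(a b a^3 b^-1) = tr(a b a^3) tr(b) - tr(a b a^3 b) = x^3*y*z - x^2*y^2 - x^2*z^2 - x*y*z + x^2 + y^2 + z^2 - 2
tr(a b^-2 a b a^2) = tr(a b a^3 b^-1) tr(b) - tr(a b a^3) = x^3*y^2*z - x^2*y^3 - x^2*y*z^2 - x^3*z - x*y^2*z + 2*x^2*y + y^3 + y*z^2 + 2*x*z - 3*y
tr(b^2) = tr(b) tr(b) - tr(1) = y^2 - 2
tr(b a^2 b) = tr(a) tr(b^2 a) - tr(b^2) = x*y*z - x^2 - y^2 + 2
tr(a b a^2 b a) = tr(a) tr(b a^2 b a) - tr(b a^2 b) = x^2*z^2 - 2*x*y*z + y^2 - 2
tr(a b a^2 b a^2) = tr(a) tr(a b a^2 b a) - tr(a b a^2 b) = x^3*z^2 - 2*x^2*y*z + x*y^2 - x*z^2 + y*z - x
tr(b a b a b a) = tr(a b a b) tr(a b) - tr(b a)   [split at repeated a] = z^3 - 3*z
tr(b a b a b) = tr(b) tr(a b a b) - tr(a b a) = y*z^2 - x*z - y
tr(b a b a^2 b a) = tr(a) tr(b a b a b a) - tr(b a b a b) = x*z^3 - y*z^2 - 2*x*z + y
tr(b^2 a b) = tr(b) tr(b a b) - tr(b a) = y^2*z - x*y - z
tr(b a b a^2 b) = tr(a) tr(b^2 a b a) - tr(b^2 a b) = x*y*z^2 - x^2*z - y^2*z + z
tr(a b a^2 b a^2 b) = tr(a) tr(b a b a^2 b a) - tr(b a b a^2 b) = x^2*z^3 - 2*x*y*z^2 - x^2*z + y^2*z + x*y - z
tr(a b a^2 b a^2 b^-1) = tr(a b a^2 b a^2) tr(b) - tr(a b a^2 b a^2 b) = x^3*y*z^2 - 2*x^2*y^2*z - x^2*z^3 + x*y^3 + x*y*z^2 + x^2*z - 2*x*y + z
tr(a b^-2 a b a^2 b a) = tr(a b a^2 b a^2 b^-1) tr(b) - tr(a b a^2 b a^2) = x^3*y^2*z^2 - 2*x^2*y^3*z - x^2*y*z^3 - x^3*z^2 + x*y^4 + x*y^2*z^2 + 3*x^2*y*z - 3*x*y^2 + x*z^2 + x
tr(b a b a b a b a) = tr(b a b a) tr(b a b a) - tr(1)   [split at repeated b] = z^4 - 4*z^2 + 2
tr(b a b a b a b) = tr(b) tr(a b a b a b) - tr(a b a b a) = y*z^3 - x*z^2 - 2*y*z + x
tr(a b a^2 b a b a b) = tr(a) tr(b a b a b a b a) - tr(b a b a b a b) = x*z^4 - y*z^3 - 3*x*z^2 + 2*y*z + x
tr(b^-1 a b a^2 b a b a) = tr(a b a^2 b a b a) tr(b) - tr(a b a^2 b a b a b) = x^2*y*z^3 - 2*x*y^2*z^2 - x*z^4 - x^2*y*z + y^3*z + y*z^3 + x*y^2 + 3*x*z^2 - 3*y*z - x
tr(a b^-2 a b a^2 b a b) = tr(b^-1 a b a^2 b a b a) tr(b) - tr(b^-1 a b a^2 b a b a b) = x^2*y^2*z^3 - 2*x*y^3*z^2 - x*y*z^4 - x^2*y^2*z - x^2*z^3 + y^4*z + y^2*z^3 + x*y^3 + 5*x*y*z^2 + x^2*z - 4*y^2*z - 2*x*y + z
tr(b^-1 a b^-2 a b a^2 b a) = tr(a b^-2 a b a^2 b a) tr(b) - tr(a b^-2 a b a^2 b a b) = x^3*y^3*z^2 - 2*x^2*y^4*z - 2*x^2*y^2*z^3 - x^3*y*z^2 + x*y^5 + 3*x*y^3*z^2 + x*y*z^4 + 4*x^2*y^2*z + x^2*z^3 - y^4*z - y^2*z^3 - 4*x*y^3 - 4*x*y*z^2 - x^2*z + 4*y^2*z + 3*x*y - z
tr(b^-1 a b a^2 b a^-1 b^-1 a b^-1) = tr(b^-1 a b^-2 a b a^2 b) tr(a) - tr(b^-1 a b^-2 a b a^2 b a) = -x^3*y^3*z^2 + x^4*y^2*z + 2*x^2*y^4*z + 2*x^2*y^2*z^3 - x^3*y^3 - x*y^5 - 3*x*y^3*z^2 - x*y*z^4 - x^4*z - 5*x^2*y^2*z - x^2*z^3 + y^4*z + y^2*z^3 + 2*x^3*y + 5*x*y^3 + 5*x*y*z^2 + 3*x^2*z - 4*y^2*z - 6*x*y + z
tr(a b a^2 b a b^-1 a) = tr(a^2 b a^2 b a) tr(b) - tr(a^2 b a^2 b a b) = x^3*y*z^2 - 2*x^2*y^2*z - x^2*z^3 + x*y^3 + x*y*z^2 + x^2*z - 2*x*y + z
tr(a b a^2 b a b^-1 a b) = tr(a b a b a^2 b a) tr(b) - tr(a b a b a^2 b a b) = x^2*y*z^3 - 2*x*y^2*z^2 - x*z^4 - x^2*y*z + y^3*z + y*z^3 + x*y^2 + 3*x*z^2 - 3*y*z - x
tr(b^-1 a b^-1 a b a^2 b a) = tr(a b a^2 b a b^-1 a) tr(b) - tr(a b a^2 b a b^-1 a b) = x^3*y^2*z^2 - 2*x^2*y^3*z - 2*x^2*y*z^3 + x*y^4 + 3*x*y^2*z^2 + x*z^4 + 2*x^2*y*z - y^3*z - y*z^3 - 3*x*y^2 - 3*x*z^2 + 4*y*z + x
tr(b^-1 a b a^2 b a^-1 b^-1 a) = tr(b^-1 a b^-1 a b a^2 b) tr(a) - tr(b^-1 a b^-1 a b a^2 b a) = -x^3*y^2*z^2 + x^4*y*z + 2*x^2*y^3*z + 2*x^2*y*z^3 - x^3*y^2 - x^3*z^2 - x*y^4 - 3*x*y^2*z^2 - x*z^4 - 3*x^2*y*z + y^3*z + y*z^3 + x^3 + 4*x*y^2 + 4*x*z^2 - 4*y*z - 3*x
tr(b^-3 a b a^2 b a^-1 b^-1 a) = tr(b^-1 a b a^2 b a^-1 b^-1 a b^-1) tr(b) - tr(b^-1 a b a^2 b a^-1 b^-1 a) = -x^3*y^4*z^2 + x^4*y^3*z + 2*x^2*y^5*z + 2*x^2*y^3*z^3 - x^3*y^4 + x^3*y^2*z^2 - x*y^6 - 3*x*y^4*z^2 - x*y^2*z^4 - 2*x^4*y*z - 7*x^2*y^3*z - 3*x^2*y*z^3 + y^5*z + y^3*z^3 + 3*x^3*y^2 + x^3*z^2 + 6*x*y^4 + 8*x*y^2*z^2 + x*z^4 + 6*x^2*y*z - 5*y^3*z - y*z^3 - x^3 - 10*x*y^2 - 4*x*z^2 + 5*y*z + 3*x
tr(b^-4 a b a^2 b a^-1 b^-1 a) = tr(b^-3 a b a^2 b a^-1 b^-1 a) tr(b) - tr(b^-3 a b a^2 b a^-1 b^-1 a b) = -x^3*y^5*z^2 + x^4*y^4*z + 2*x^2*y^6*z + 2*x^2*y^4*z^3 - x^3*y^5 + 2*x^3*y^3*z^2 - x*y^7 - 3*x*y^5*z^2 - x*y^3*z^4 - 3*x^4*y^2*z - 9*x^2*y^4*z - 5*x^2*y^2*z^3 + y^6*z + y^4*z^3 + 4*x^3*y^3 + x^3*y*z^2 + 7*x*y^5 + 11*x*y^3*z^2 + 2*x*y*z^4 + x^4*z + 11*x^2*y^2*z + x^2*z^3 - 6*y^4*z - 2*y^2*z^3 - 3*x^3*y - 15*x*y^3 - 9*x*y*z^2 - 3*x^2*z + 9*y^2*z + 9*x*y - z

-x^3*y^5*z^2 + x^4*y^4*z + 2*x^2*y^6*z + 2*x^2*y^4*z^3 - x^3*y^5 + 2*x^3*y^3*z^2 - x*y^7 - 3*x*y^5*z^2 - x*y^3*z^4 - 3*x^4*y^2*z - 9*x^2*y^4*z - 5*x^2*y^2*z^3 + y^6*z + y^4*z^3 + 4*x^3*y^3 + x^3*y*z^2 + 7*x*y^5 + 11*x*y^3*z^2 + 2*x*y*z^4 + x^4*z + 11*x^2*y^2*z + x^2*z^3 - 6*y^4*z - 2*y^2*z^3 - 3*x^3*y - 15*x*y^3 - 9*x*y*z^2 - 3*x^2*z + 9*y^2*z + 9*x*y - z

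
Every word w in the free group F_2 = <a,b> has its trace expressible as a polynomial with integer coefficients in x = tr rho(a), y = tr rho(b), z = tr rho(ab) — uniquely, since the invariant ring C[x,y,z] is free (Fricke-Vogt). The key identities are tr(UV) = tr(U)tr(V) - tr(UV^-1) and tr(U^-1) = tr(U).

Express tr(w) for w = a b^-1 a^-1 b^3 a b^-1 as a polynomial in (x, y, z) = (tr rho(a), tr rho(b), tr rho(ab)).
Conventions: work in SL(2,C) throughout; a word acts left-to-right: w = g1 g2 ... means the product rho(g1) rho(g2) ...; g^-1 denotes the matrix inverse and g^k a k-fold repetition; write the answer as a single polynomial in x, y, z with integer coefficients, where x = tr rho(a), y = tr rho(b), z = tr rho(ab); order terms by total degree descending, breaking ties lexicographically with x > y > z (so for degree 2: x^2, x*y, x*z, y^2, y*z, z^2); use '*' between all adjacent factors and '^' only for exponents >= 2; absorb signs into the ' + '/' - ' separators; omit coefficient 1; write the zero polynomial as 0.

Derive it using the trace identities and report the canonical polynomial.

-x^2*y^4*z + x^3*y^3 + x*y^5 + 2*x*y^3*z^2 - y^4*z - y^2*z^3 - x^3*y - 5*x*y^3 - 2*x*y*z^2 + x^2*z + 5*y^2*z + z^3 + 4*x*y - 3*z

tr(b^2 a) = tr(b) tr(a b) - tr(a)  (reduce the b square) = y*z - x
tr(a^2 b) = tr(a) tr(b a) - tr(b)  (reduce the a square) = x*z - y
tr(a^2) = tr(a) tr(a) - tr(1)  (reduce the a square) = x^2 - 2
tr(a^2 b^2) = tr(b) tr(a^2 b) - tr(a^2)  (reduce the b square) = x*y*z - x^2 - y^2 + 2
tr(b^2 a^2 b) = tr(b) tr(a^2 b^2) - tr(a^2 b)  (reduce the b square) = x*y^2*z - x^2*y - y^3 - x*z + 3*y
tr(a b^4 a) = tr(b) tr(b^2 a^2 b) - tr(b^2 a^2)  (reduce the b square) = x*y^3*z - x^2*y^2 - y^4 - 2*x*y*z + x^2 + 4*y^2 - 2
tr(a b a b) = tr(b a) tr(b a) - tr(1)  (split on b) = z^2 - 2
tr(a b a b^2) = tr(b) tr(a b a b) - tr(a b a)  (reduce the b square) = y*z^2 - x*z - y
tr(b a b a b^2) = tr(b) tr(a b a b^2) - tr(a b a b)  (reduce the b square) = y^2*z^2 - x*y*z - y^2 - z^2 + 2
tr(a b^4 a b) = tr(b) tr(b a b a b^2) - tr(b a b a b)  (reduce the b square) = y^3*z^2 - x*y^2*z - y^3 - 2*y*z^2 + x*z + 3*y
tr(b^3 a b^-1 a b) = tr(a b^4 a) tr(b) - tr(a b^4 a b)  (eliminate b^-1) = x*y^4*z - x^2*y^3 - y^5 - y^3*z^2 - x*y^2*z + x^2*y + 5*y^3 + 2*y*z^2 - x*z - 5*y
tr(a^2 b a b) = tr(a) tr(b a b a) - tr(b a b)  (reduce the a square) = x*z^2 - y*z - x
tr(a^2 b a) = tr(a) tr(a b a) - tr(a b)  (reduce the a square) = x^2*z - x*y - z
tr(b a^2 b a b) = tr(b) tr(a^2 b a b) - tr(a^2 b a)  (reduce the b square) = x*y*z^2 - x^2*z - y^2*z + z
tr(a b a b^3 a) = tr(b) tr(b a^2 b a b) - tr(b a^2 b a)  (reduce the b square) = x*y^2*z^2 - x^2*y*z - y^3*z - x*z^2 + 2*y*z + x
tr(a b a b a b) = tr(b a) tr(b a b a) - tr(b^-1 a^-1)  (split on b) = z^3 - 3*z
tr(b a b a b a b) = tr(b) tr(a b a b a b) - tr(a b a b a)  (reduce the b square) = y*z^3 - x*z^2 - 2*y*z + x
tr(a b a b^3 a b) = tr(b) tr(b a b a b a b) - tr(b a b a b a)  (reduce the b square) = y^2*z^3 - x*y*z^2 - 2*y^2*z - z^3 + x*y + 3*z
tr(b^3 a b^-1 a b a) = tr(a b a b^3 a) tr(b) - tr(a b a b^3 a b)  (eliminate b^-1) = x*y^3*z^2 - x^2*y^2*z - y^4*z - y^2*z^3 + 4*y^2*z + z^3 - 3*z
tr(a^-1 b^3 a b^-1 a b) = tr(b^3 a b^-1 a b) tr(a) - tr(b^3 a b^-1 a b a)  (eliminate a^-1) = x^2*y^4*z - x^3*y^3 - x*y^5 - 2*x*y^3*z^2 + y^4*z + y^2*z^3 + x^3*y + 5*x*y^3 + 2*x*y*z^2 - x^2*z - 4*y^2*z - z^3 - 5*x*y + 3*z
tr(a b^-1 a^-1 b^3 a b^-1) = tr(a^-1 b^3 a b^-1 a) tr(b) - tr(a^-1 b^3 a b^-1 a b)  (eliminate b^-1) = -x^2*y^4*z + x^3*y^3 + x*y^5 + 2*x*y^3*z^2 - y^4*z - y^2*z^3 - x^3*y - 5*x*y^3 - 2*x*y*z^2 + x^2*z + 5*y^2*z + z^3 + 4*x*y - 3*z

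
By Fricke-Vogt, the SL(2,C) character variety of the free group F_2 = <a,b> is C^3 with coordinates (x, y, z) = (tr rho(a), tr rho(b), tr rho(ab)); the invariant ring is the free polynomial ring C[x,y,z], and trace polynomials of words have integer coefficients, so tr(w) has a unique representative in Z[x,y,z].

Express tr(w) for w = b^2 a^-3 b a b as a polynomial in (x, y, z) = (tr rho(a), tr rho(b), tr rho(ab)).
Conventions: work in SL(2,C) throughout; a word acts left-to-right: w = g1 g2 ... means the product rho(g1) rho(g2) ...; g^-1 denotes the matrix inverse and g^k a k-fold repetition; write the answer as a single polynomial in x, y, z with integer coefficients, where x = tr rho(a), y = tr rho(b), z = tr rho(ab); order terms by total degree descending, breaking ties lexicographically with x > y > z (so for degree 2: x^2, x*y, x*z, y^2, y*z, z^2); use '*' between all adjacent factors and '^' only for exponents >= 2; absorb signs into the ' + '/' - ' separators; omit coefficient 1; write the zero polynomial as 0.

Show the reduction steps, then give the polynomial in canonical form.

x^3*y^3*z - x^4*y^2 - x^2*y^2*z^2 - x^3*y*z - 2*x*y^3*z + x^4 + 3*x^2*y^2 + x^2*z^2 + y^2*z^2 + 3*x*y*z - 4*x^2 - y^2 - z^2 + 2

reduce: trace(b a b) = trace(b) * trace(a b) - trace(a) = y*z - x
trace(b^2 a b) = trace(b) * trace(b a b) - trace(b a) = y^2*z - x*y - z
reduce: trace(b a b^3) = trace(b) * trace(b^2 a b) - trace(b^2 a) = y^3*z - x*y^2 - 2*y*z + x
reduce: trace(a b a b) = trace(b a) * trace(b a) - trace(1)   [split at repeated b] = z^2 - 2
reduce: trace(a b a) = trace(a) * trace(b a) - trace(b) = x*z - y
trace(b a b a b) = trace(b) * trace(a b a b) - trace(a b a) = y*z^2 - x*z - y
reduce: trace(b a b^3 a) = trace(b) * trace(b a b a b) - trace(b a b a) = y^2*z^2 - x*y*z - y^2 - z^2 + 2
trace(b a b^3 a^-1) = trace(b a b^3) * trace(a) - trace(b a b^3 a) = x*y^3*z - x^2*y^2 - y^2*z^2 - x*y*z + x^2 + y^2 + z^2 - 2
trace(a^-1 b a b^3 a^-1) = trace(b a b^3 a^-1) * trace(a) - trace(b a b^3) = x^2*y^3*z - x^3*y^2 - x*y^2*z^2 - x^2*y*z - y^3*z + x^3 + 2*x*y^2 + x*z^2 + 2*y*z - 3*x
trace(b^2 a^-3 b a b) = trace(a^-1 b a b^3 a^-1) * trace(a) - trace(a^-1 b a b^3) = x^3*y^3*z - x^4*y^2 - x^2*y^2*z^2 - x^3*y*z - 2*x*y^3*z + x^4 + 3*x^2*y^2 + x^2*z^2 + y^2*z^2 + 3*x*y*z - 4*x^2 - y^2 - z^2 + 2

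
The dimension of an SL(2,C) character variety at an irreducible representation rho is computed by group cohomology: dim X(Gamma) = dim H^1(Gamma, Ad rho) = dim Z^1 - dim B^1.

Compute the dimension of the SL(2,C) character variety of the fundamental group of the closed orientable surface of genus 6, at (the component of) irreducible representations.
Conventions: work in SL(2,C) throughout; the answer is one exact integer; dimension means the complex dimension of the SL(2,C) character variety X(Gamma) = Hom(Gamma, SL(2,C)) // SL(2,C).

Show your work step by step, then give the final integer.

30

The genus-6 surface group: 2g = 12 generators, one relator prod [a_i, b_i].
Before the relator condition, cocycle space has dim 3*12 = 36.
d_2 is surjective at irreducible rho (its cokernel H^2 is dual to H^0 = 0), so dim Z^1 = 36 - 3 = 33.
As always at irreducible rho, dim B^1 = 3.
dim X = dim H^1 = 33 - 3 = 30.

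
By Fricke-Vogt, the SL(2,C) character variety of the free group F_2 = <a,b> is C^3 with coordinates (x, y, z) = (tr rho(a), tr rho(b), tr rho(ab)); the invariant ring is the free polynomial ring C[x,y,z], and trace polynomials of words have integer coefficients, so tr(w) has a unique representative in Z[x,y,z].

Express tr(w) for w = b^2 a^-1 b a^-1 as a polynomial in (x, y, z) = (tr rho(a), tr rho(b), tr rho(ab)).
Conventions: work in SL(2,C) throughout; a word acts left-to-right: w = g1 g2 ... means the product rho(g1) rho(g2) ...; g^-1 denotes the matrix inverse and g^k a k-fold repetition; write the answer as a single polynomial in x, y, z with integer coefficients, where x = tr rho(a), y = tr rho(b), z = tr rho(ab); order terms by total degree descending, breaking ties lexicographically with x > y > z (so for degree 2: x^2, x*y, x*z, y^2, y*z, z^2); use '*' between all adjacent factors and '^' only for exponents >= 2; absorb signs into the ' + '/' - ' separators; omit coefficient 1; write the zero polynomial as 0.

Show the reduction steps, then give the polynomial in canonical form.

trace(b^2) = trace(b)*trace(b) - trace(1) = y^2 - 2
trace(b^3) = trace(b)*trace(b^2) - trace(b) = y^3 - 3*y
trace(b a b) = trace(b)*trace(a b) - trace(a) = y*z - x
trace(b^3 a) = trace(b)*trace(b a b) - trace(b a) = y^2*z - x*y - z
trace(b^2 a^-1 b) = trace(b^3)*trace(a) - trace(b^3 a) = x*y^3 - y^2*z - 2*x*y + z
trace(a b a b) = trace(b a)*trace(b a) - trace(1) = z^2 - 2
trace(a b a) = trace(a)*trace(b a) - trace(b) = x*z - y
trace(b a b^2 a) = trace(b)*trace(a b a b) - trace(a b a) = y*z^2 - x*z - y
trace(b^2 a^-1 b a) = trace(b a b^2)*trace(a) - trace(b a b^2 a) = x*y^2*z - x^2*y - y*z^2 + y
trace(b^2 a^-1 b a^-1) = trace(b^2 a^-1 b)*trace(a) - trace(b^2 a^-1 b a) = x^2*y^3 - 2*x*y^2*z - x^2*y + y*z^2 + x*z - y

x^2*y^3 - 2*x*y^2*z - x^2*y + y*z^2 + x*z - y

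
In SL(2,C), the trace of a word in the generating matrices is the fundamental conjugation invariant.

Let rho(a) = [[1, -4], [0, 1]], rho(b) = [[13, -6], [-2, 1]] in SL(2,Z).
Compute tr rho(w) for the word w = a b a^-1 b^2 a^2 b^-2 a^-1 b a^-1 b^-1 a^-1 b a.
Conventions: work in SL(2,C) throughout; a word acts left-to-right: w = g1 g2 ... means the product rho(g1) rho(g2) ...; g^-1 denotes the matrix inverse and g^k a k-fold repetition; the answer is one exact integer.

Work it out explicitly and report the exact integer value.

-273754750

rho(a) = [[1, -4], [0, 1]]
... * rho(b) = [[13, -6], [-2, 1]]  ->  [[21, -10], [-2, 1]]
... * rho(a^-1) = [[1, 4], [0, 1]]  ->  [[21, 74], [-2, -7]]
... * rho(b) = [[13, -6], [-2, 1]]  ->  [[125, -52], [-12, 5]]
... * rho(b) = [[13, -6], [-2, 1]]  ->  [[1729, -802], [-166, 77]]
... * rho(a) = [[1, -4], [0, 1]]  ->  [[1729, -7718], [-166, 741]]
... * rho(a) = [[1, -4], [0, 1]]  ->  [[1729, -14634], [-166, 1405]]
... * rho(b^-1) = [[1, 6], [2, 13]]  ->  [[-27539, -179868], [2644, 17269]]
... * rho(b^-1) = [[1, 6], [2, 13]]  ->  [[-387275, -2503518], [37182, 240361]]
... * rho(a^-1) = [[1, 4], [0, 1]]  ->  [[-387275, -4052618], [37182, 389089]]
... * rho(b) = [[13, -6], [-2, 1]]  ->  [[3070661, -1728968], [-294812, 165997]]
... * rho(a^-1) = [[1, 4], [0, 1]]  ->  [[3070661, 10553676], [-294812, -1013251]]
... * rho(b^-1) = [[1, 6], [2, 13]]  ->  [[24178013, 155621754], [-2321314, -14941135]]
... * rho(a^-1) = [[1, 4], [0, 1]]  ->  [[24178013, 252333806], [-2321314, -24226391]]
... * rho(b) = [[13, -6], [-2, 1]]  ->  [[-190353443, 107265728], [18275700, -10298507]]
... * rho(a) = [[1, -4], [0, 1]]  ->  [[-190353443, 868679500], [18275700, -83401307]]
tr = -190353443 + -83401307 = -273754750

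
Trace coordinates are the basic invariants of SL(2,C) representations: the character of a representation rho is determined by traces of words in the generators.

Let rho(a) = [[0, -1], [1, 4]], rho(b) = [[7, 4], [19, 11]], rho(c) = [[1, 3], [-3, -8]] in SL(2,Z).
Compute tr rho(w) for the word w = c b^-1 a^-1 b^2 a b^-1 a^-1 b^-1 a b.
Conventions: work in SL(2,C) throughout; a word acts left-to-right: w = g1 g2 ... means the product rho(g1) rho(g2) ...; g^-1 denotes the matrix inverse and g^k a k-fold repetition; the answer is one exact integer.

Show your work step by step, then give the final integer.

rho(c) = [[1, 3], [-3, -8]]
... * rho(b^-1) = [[11, -4], [-19, 7]]  ->  [[-46, 17], [119, -44]]
... * rho(a^-1) = [[4, 1], [-1, 0]]  ->  [[-201, -46], [520, 119]]
... * rho(b) = [[7, 4], [19, 11]]  ->  [[-2281, -1310], [5901, 3389]]
... * rho(b) = [[7, 4], [19, 11]]  ->  [[-40857, -23534], [105698, 60883]]
... * rho(a) = [[0, -1], [1, 4]]  ->  [[-23534, -53279], [60883, 137834]]
... * rho(b^-1) = [[11, -4], [-19, 7]]  ->  [[753427, -278817], [-1949133, 721306]]
... * rho(a^-1) = [[4, 1], [-1, 0]]  ->  [[3292525, 753427], [-8517838, -1949133]]
... * rho(b^-1) = [[11, -4], [-19, 7]]  ->  [[21902662, -7896111], [-56662691, 20427421]]
... * rho(a) = [[0, -1], [1, 4]]  ->  [[-7896111, -53487106], [20427421, 138372375]]
... * rho(b) = [[7, 4], [19, 11]]  ->  [[-1071527791, -619942610], [2772067072, 1603805809]]
tr = -1071527791 + 1603805809 = 532278018

532278018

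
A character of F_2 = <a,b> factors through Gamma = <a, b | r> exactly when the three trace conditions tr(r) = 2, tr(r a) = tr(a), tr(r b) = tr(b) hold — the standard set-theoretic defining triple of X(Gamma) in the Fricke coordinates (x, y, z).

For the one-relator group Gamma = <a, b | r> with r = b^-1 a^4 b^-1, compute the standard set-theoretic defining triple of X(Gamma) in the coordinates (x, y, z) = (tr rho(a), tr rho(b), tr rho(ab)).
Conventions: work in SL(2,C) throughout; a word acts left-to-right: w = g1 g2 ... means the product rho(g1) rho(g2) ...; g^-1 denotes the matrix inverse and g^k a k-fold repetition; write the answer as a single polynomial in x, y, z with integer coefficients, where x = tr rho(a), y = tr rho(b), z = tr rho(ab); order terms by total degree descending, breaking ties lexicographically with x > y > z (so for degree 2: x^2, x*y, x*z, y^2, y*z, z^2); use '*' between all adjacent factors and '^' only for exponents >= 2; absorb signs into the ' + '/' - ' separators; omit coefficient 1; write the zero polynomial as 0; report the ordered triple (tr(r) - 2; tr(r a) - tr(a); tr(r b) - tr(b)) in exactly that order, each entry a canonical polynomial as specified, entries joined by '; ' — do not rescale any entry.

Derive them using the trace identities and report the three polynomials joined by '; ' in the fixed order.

x^4*y^2 - x^3*y*z - x^4 - 3*x^2*y^2 + 2*x*y*z + 4*x^2 + y^2 - 4; x^5*y^2 - 2*x^4*y*z - 3*x^3*y^2 + x^3*z^2 + 5*x^2*y*z - x^3 + x*y^2 - 2*x*z^2 - y*z + 2*x; x^4*y - x^3*z - 3*x^2*y + 2*x*z

trace(a^2) = trace(a) * trace(a) - trace(1) = x^2 - 2
reduce: trace(a^3) = trace(a) * trace(a^2) - trace(a) = x^3 - 3*x
trace(a^4) = trace(a) * trace(a^3) - trace(a^2) = x^4 - 4*x^2 + 2
reduce: trace(b a^2) = trace(a) * trace(b a) - trace(b) = x*z - y
trace(b a^3) = trace(a) * trace(b a^2) - trace(b a) = x^2*z - x*y - z
trace(a^4 b) = trace(a) * trace(b a^3) - trace(b a^2) = x^3*z - x^2*y - 2*x*z + y
so trace(b^-1 a^4) = trace(a^4) * trace(b) - trace(a^4 b) = x^4*y - x^3*z - 3*x^2*y + 2*x*z + y
reduce: trace(b^-1 a^4 b^-1) = trace(b^-1 a^4) * trace(b) - trace(b^-1 a^4 b) = x^4*y^2 - x^3*y*z - x^4 - 3*x^2*y^2 + 2*x*y*z + 4*x^2 + y^2 - 2
trace(a^5) = trace(a) * trace(a^4) - trace(a^3) = x^5 - 5*x^3 + 5*x
so trace(a^5 b) = trace(a) * trace(a b a^3) - trace(a b a^2) = x^4*z - x^3*y - 3*x^2*z + 2*x*y + z
reduce: trace(a b^-1 a^4) = trace(a^5) * trace(b) - trace(a^5 b) = x^5*y - x^4*z - 4*x^3*y + 3*x^2*z + 3*x*y - z
reduce: trace(b a b a) = trace(b a) * trace(b a) - trace(1) = z^2 - 2
trace(b a b) = trace(b) * trace(a b) - trace(a) = y*z - x
trace(b a b a^2) = trace(a) * trace(b a b a) - trace(b a b) = x*z^2 - y*z - x
reduce: trace(b a b a^3) = trace(a) * trace(b a b a^2) - trace(b a b a) = x^2*z^2 - x*y*z - x^2 - z^2 + 2
trace(a^4 b a b) = trace(a) * trace(b a b a^3) - trace(b a b a^2) = x^3*z^2 - x^2*y*z - x^3 - 2*x*z^2 + y*z + 3*x
so trace(a b^-1 a^4 b) = trace(a^4 b a) * trace(b) - trace(a^4 b a b) = x^4*y*z - x^3*y^2 - x^3*z^2 - 2*x^2*y*z + x^3 + 2*x*y^2 + 2*x*z^2 - 3*x
reduce: trace(b^-1 a^4 b^-1 a) = trace(a b^-1 a^4) * trace(b) - trace(a b^-1 a^4 b) = x^5*y^2 - 2*x^4*y*z - 3*x^3*y^2 + x^3*z^2 + 5*x^2*y*z - x^3 + x*y^2 - 2*x*z^2 - y*z + 3*x
assemble the triple (trace(r) - 2; trace(r a) - x; trace(r b) - y)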